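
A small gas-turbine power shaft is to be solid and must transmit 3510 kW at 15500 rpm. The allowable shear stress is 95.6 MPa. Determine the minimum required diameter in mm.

48.7 mm

ω = 2π·15500/60 = 1623 rad/s, so T = P/ω = 3510×10³ / 1623 = 2162 N·m.
For a solid shaft τ_max = 16T/(πd³), so d = (16T/(π τ_allow))^(1/3) = (16·2162/(π·9.56×10^7))^(1/3) = 0.04866 m.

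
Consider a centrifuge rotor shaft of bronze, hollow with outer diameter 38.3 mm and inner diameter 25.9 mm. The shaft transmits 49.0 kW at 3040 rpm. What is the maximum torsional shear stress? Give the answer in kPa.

17600 kPa

ω = 2π·3040/60 = 318.3 rad/s, so T = P/ω = 49.0×10³ / 318.3 = 153.9 N·m.
J = π(d_o⁴ − d_i⁴)/32 = π(0.0383⁴ − 0.0259⁴)/32 = 1.671×10^-7 m⁴.
τ_max = T·r/J = 153.9 × 0.0191 / 1.671×10^-7 = 1.764×10^7 Pa.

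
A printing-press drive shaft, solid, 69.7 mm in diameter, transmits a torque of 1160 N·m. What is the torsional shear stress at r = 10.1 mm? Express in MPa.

5.06 MPa

J = πd⁴/32 = π(0.0697)⁴/32 = 2.317×10^-6 m⁴.
Shear stress varies linearly with radius: τ = T·r/J = 1160 × 0.0101 / 2.317×10^-6 = 5.056×10^6 Pa.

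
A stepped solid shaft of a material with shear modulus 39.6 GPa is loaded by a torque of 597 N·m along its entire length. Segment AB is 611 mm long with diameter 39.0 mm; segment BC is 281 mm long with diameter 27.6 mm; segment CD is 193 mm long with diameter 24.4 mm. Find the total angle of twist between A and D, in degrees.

J_AB = π(0.0390)⁴/32 = 2.27×10^-7 m⁴; J_BC = π(0.0276)⁴/32 = 5.70×10^-8 m⁴; J_CD = π(0.0244)⁴/32 = 3.48×10^-8 m⁴.
θ = (T/G)·Σ L_i/J_i = (597.0/39.6×10⁹)·(0.611/2.27×10^-7 + 0.281/5.70×10^-8 + 0.193/3.48×10^-8) = 0.1985 rad.

11.4°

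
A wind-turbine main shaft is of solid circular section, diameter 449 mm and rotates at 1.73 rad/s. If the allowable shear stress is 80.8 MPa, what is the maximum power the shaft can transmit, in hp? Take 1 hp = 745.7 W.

3330 hp

J = πd⁴/32 = π(0.449)⁴/32 = 3.990×10^-3 m⁴.
T_max = τ_allow·J/r = 8.08×10^7 × 3.990×10^-3 / 0.225 = 1.436e6 N·m.
ω = 1.73 rad/s, so P_max = T_max·ω = 2.484×10^6 W.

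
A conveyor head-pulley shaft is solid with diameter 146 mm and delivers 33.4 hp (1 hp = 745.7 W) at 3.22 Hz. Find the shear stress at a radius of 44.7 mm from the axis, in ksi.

0.179 ksi

ω = 2π·3.22 = 20.23 rad/s, so T = P/ω = 33.4×745.7 / 20.23 = 1231 N·m.
J = πd⁴/32 = π(0.146)⁴/32 = 4.461×10^-5 m⁴.
Shear stress varies linearly with radius: τ = T·r/J = 1231 × 0.0447 / 4.461×10^-5 = 1.234×10^6 Pa.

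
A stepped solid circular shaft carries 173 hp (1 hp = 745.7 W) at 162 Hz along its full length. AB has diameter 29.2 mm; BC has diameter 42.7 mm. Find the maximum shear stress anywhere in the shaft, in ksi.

3.76 ksi

ω = 2π·162 = 1018 rad/s, so T = P/ω = 173×745.7 / 1018 = 126.7 N·m.
Under the same torque, τ_max = 16T/(πd³) is largest where d is smallest — segment AB (d = 29.2 mm).
τ_max = 16·126.7/(π·(0.0292)³) = 2.593×10^7 Pa.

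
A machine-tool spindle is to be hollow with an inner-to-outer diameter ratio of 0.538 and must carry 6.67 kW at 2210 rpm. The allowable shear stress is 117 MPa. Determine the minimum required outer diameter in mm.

11.1 mm

ω = 2π·2210/60 = 231.4 rad/s, so T = P/ω = 6.67×10³ / 231.4 = 28.82 N·m.
For a hollow shaft with d_i/d_o = 0.538: τ_max = 16T/(π d_o³ (1−k⁴)), so d_o = [16T/(π τ_allow (1−k⁴))]^(1/3) = [16·28.82/(π·1.17×10^8·0.9162)]^(1/3) = 0.01110 m.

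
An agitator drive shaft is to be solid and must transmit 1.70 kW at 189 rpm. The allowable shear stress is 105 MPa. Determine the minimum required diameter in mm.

16.1 mm

ω = 2π·189/60 = 19.79 rad/s, so T = P/ω = 1.70×10³ / 19.79 = 85.89 N·m.
For a solid shaft τ_max = 16T/(πd³), so d = (16T/(π τ_allow))^(1/3) = (16·85.89/(π·1.05×10^8))^(1/3) = 0.01609 m.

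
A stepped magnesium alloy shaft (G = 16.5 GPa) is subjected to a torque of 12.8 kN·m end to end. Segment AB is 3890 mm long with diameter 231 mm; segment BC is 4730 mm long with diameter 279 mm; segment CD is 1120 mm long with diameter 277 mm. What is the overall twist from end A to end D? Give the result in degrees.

1.06°

J_AB = π(0.231)⁴/32 = 2.80×10^-4 m⁴; J_BC = π(0.279)⁴/32 = 5.95×10^-4 m⁴; J_CD = π(0.277)⁴/32 = 5.78×10^-4 m⁴.
θ = (T/G)·Σ L_i/J_i = (12800/16.5×10⁹)·(3.89/2.80×10^-4 + 4.73/5.95×10^-4 + 1.12/5.78×10^-4) = 0.01847 rad.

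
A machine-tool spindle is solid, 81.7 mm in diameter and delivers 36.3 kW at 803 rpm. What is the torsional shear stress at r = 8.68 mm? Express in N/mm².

ω = 2π·803/60 = 84.09 rad/s, so T = P/ω = 36.3×10³ / 84.09 = 431.7 N·m.
J = πd⁴/32 = π(0.0817)⁴/32 = 4.374×10^-6 m⁴.
Shear stress varies linearly with radius: τ = T·r/J = 431.7 × 0.00868 / 4.374×10^-6 = 8.566×10^5 Pa.

0.857 N/mm²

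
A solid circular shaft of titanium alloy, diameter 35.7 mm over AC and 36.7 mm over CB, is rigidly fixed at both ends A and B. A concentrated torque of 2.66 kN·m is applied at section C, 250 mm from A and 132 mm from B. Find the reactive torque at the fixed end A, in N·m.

Compatibility: T_A·a/J_AC = T_B·b/J_CB with T_A + T_B = T₀.
J_AC = 1.59×10^-7 m⁴, J_CB = 1.78×10^-7 m⁴, so T_A = T₀·(J_AC/a)/((J_AC/a)+(J_CB/b)) = 853.9 N·m, T_B = 1806 N·m.

854 N·m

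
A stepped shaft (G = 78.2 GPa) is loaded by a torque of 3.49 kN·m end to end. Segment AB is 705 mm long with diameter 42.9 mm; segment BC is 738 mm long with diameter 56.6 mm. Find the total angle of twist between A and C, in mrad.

127 mrad

J_AB = π(0.0429)⁴/32 = 3.33×10^-7 m⁴; J_BC = π(0.0566)⁴/32 = 1.01×10^-6 m⁴.
θ = (T/G)·Σ L_i/J_i = (3490/78.2×10⁹)·(0.705/3.33×10^-7 + 0.738/1.01×10^-6) = 0.1273 rad.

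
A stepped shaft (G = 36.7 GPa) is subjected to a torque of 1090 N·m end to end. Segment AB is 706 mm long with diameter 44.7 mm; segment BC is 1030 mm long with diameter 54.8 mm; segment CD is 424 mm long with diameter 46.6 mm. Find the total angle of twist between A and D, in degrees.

6.60°

J_AB = π(0.0447)⁴/32 = 3.92×10^-7 m⁴; J_BC = π(0.0548)⁴/32 = 8.85×10^-7 m⁴; J_CD = π(0.0466)⁴/32 = 4.63×10^-7 m⁴.
θ = (T/G)·Σ L_i/J_i = (1090/36.7×10⁹)·(0.706/3.92×10^-7 + 1.03/8.85×10^-7 + 0.424/4.63×10^-7) = 0.1153 rad.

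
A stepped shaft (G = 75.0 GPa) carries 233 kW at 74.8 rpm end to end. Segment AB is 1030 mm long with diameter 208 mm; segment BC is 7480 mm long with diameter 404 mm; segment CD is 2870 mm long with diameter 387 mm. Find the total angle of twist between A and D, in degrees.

0.222°

ω = 2π·74.8/60 = 7.833 rad/s, so T = P/ω = 233×10³ / 7.833 = 29750 N·m.
J_AB = π(0.208)⁴/32 = 1.84×10^-4 m⁴; J_BC = π(0.404)⁴/32 = 2.62×10^-3 m⁴; J_CD = π(0.387)⁴/32 = 2.20×10^-3 m⁴.
θ = (T/G)·Σ L_i/J_i = (29750/75.0×10⁹)·(1.03/1.84×10^-4 + 7.48/2.62×10^-3 + 2.87/2.20×10^-3) = 3.874×10^-3 rad.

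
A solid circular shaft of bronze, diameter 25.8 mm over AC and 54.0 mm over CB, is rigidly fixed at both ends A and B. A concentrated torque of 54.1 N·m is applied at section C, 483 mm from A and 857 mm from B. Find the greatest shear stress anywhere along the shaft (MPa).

1.60 MPa

Compatibility: T_A·a/J_AC = T_B·b/J_CB with T_A + T_B = T₀.
J_AC = 4.35×10^-8 m⁴, J_CB = 8.35×10^-7 m⁴, so T_A = T₀·(J_AC/a)/((J_AC/a)+(J_CB/b)) = 4.579 N·m, T_B = 49.52 N·m.
τ in each portion: τ_AC = 1.36×10^6 Pa, τ_CB = 1.60×10^6 Pa; maximum is in CB.
τ_max = T_CB·r/J = 49.52·0.0270/8.35×10^-7 = 1.602×10^6 Pa.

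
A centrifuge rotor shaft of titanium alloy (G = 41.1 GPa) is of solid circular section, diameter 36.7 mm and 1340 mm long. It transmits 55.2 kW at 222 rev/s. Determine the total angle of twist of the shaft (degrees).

0.415°

ω = 2π·222 = 1395 rad/s, so T = P/ω = 55.2×10³ / 1395 = 39.57 N·m.
J = πd⁴/32 = π(0.0367)⁴/32 = 1.781×10^-7 m⁴.
θ = T·L/(G·J) = 39.57 × 1.34 / (41.1×10⁹ × 1.781×10^-7) = 7.244×10^-3 rad.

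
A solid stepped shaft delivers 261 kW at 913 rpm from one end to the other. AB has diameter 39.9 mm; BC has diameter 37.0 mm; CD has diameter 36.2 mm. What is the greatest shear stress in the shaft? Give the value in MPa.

ω = 2π·913/60 = 95.61 rad/s, so T = P/ω = 261×10³ / 95.61 = 2730 N·m.
Under the same torque, τ_max = 16T/(πd³) is largest where d is smallest — segment CD (d = 36.2 mm).
τ_max = 16·2730/(π·(0.0362)³) = 2.931×10^8 Pa.

293 MPa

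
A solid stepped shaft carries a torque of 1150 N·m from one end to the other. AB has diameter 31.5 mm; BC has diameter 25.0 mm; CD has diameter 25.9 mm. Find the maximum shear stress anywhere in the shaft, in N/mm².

375 N/mm²

Under the same torque, τ_max = 16T/(πd³) is largest where d is smallest — segment BC (d = 25.0 mm).
τ_max = 16·1150/(π·(0.0250)³) = 3.748×10^8 Pa.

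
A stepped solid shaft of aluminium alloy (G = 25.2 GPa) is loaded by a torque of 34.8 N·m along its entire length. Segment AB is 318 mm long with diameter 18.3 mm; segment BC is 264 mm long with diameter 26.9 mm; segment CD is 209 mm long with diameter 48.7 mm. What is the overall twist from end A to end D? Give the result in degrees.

J_AB = π(0.0183)⁴/32 = 1.10×10^-8 m⁴; J_BC = π(0.0269)⁴/32 = 5.14×10^-8 m⁴; J_CD = π(0.0487)⁴/32 = 5.52×10^-7 m⁴.
θ = (T/G)·Σ L_i/J_i = (34.80/25.2×10⁹)·(0.318/1.10×10^-8 + 0.264/5.14×10^-8 + 0.209/5.52×10^-7) = 0.04750 rad.

2.72°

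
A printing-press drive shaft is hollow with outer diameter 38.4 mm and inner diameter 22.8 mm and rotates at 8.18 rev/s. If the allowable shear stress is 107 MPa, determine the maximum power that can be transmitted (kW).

J = π(d_o⁴ − d_i⁴)/32 = π(0.0384⁴ − 0.0228⁴)/32 = 1.869×10^-7 m⁴.
T_max = τ_allow·J/r = 1.07×10^8 × 1.869×10^-7 / 0.0192 = 1042 N·m.
ω = 2π·8.18 = 51.40 rad/s, so P_max = T_max·ω = 5.354×10^4 W.

53.5 kW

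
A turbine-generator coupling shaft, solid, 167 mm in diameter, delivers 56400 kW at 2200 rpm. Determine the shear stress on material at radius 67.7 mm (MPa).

ω = 2π·2200/60 = 230.4 rad/s, so T = P/ω = 56400×10³ / 230.4 = 244800 N·m.
J = πd⁴/32 = π(0.167)⁴/32 = 7.636×10^-5 m⁴.
Shear stress varies linearly with radius: τ = T·r/J = 244800 × 0.0677 / 7.636×10^-5 = 2.170×10^8 Pa.

217 MPa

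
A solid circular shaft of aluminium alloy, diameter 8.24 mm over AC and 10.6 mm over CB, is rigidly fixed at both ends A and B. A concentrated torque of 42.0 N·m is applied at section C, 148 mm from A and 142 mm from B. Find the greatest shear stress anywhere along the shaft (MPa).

Compatibility: T_A·a/J_AC = T_B·b/J_CB with T_A + T_B = T₀.
J_AC = 4.53×10^-10 m⁴, J_CB = 1.24×10^-9 m⁴, so T_A = T₀·(J_AC/a)/((J_AC/a)+(J_CB/b)) = 10.90 N·m, T_B = 31.10 N·m.
τ in each portion: τ_AC = 9.92×10^7 Pa, τ_CB = 1.33×10^8 Pa; maximum is in CB.
τ_max = T_CB·r/J = 31.10·0.00530/1.24×10^-9 = 1.330×10^8 Pa.

133 MPa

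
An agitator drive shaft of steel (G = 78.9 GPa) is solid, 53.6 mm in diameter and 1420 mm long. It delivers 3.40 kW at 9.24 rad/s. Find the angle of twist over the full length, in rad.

0.00817 rad

ω = 9.24 rad/s, so T = P/ω = 3.40×10³ / 9.240 = 368.0 N·m.
J = πd⁴/32 = π(0.0536)⁴/32 = 8.103×10^-7 m⁴.
θ = T·L/(G·J) = 368.0 × 1.42 / (78.9×10⁹ × 8.103×10^-7) = 8.173×10^-3 rad.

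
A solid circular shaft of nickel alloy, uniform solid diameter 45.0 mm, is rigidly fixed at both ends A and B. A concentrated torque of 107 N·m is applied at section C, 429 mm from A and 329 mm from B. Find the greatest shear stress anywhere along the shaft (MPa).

With uniform GJ and both ends fixed, compatibility θ_AC = θ_CB gives T_A·a = T_B·b, together with T_A + T_B = T₀.
T_A = T₀·b/(a+b) = 107.0·329/758.0 = 46.44 N·m; T_B = 60.56 N·m.
τ in each portion: τ_AC = 2.60×10^6 Pa, τ_CB = 3.38×10^6 Pa; maximum is in CB.
τ_max = T_CB·r/J = 60.56·0.0225/4.03×10^-7 = 3.385×10^6 Pa.

3.38 MPa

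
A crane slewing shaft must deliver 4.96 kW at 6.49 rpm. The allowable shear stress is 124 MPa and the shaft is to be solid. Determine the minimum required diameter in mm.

ω = 2π·6.49/60 = 0.6796 rad/s, so T = P/ω = 4.96×10³ / 0.6796 = 7298 N·m.
For a solid shaft τ_max = 16T/(πd³), so d = (16T/(π τ_allow))^(1/3) = (16·7298/(π·1.24×10^8))^(1/3) = 0.06692 m.

66.9 mm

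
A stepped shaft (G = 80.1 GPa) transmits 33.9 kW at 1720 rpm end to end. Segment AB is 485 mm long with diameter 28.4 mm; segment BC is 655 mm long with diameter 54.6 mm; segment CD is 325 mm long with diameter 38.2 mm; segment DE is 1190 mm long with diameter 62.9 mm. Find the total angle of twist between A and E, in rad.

0.0251 rad

ω = 2π·1720/60 = 180.1 rad/s, so T = P/ω = 33.9×10³ / 180.1 = 188.2 N·m.
J_AB = π(0.0284)⁴/32 = 6.39×10^-8 m⁴; J_BC = π(0.0546)⁴/32 = 8.73×10^-7 m⁴; J_CD = π(0.0382)⁴/32 = 2.09×10^-7 m⁴; J_DE = π(0.0629)⁴/32 = 1.54×10^-6 m⁴.
θ = (T/G)·Σ L_i/J_i = (188.2/80.1×10⁹)·(0.485/6.39×10^-8 + 0.655/8.73×10^-7 + 0.325/2.09×10^-7 + 1.19/1.54×10^-6) = 0.02508 rad.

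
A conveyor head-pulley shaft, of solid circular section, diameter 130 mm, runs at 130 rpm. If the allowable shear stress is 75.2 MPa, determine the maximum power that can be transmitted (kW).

J = πd⁴/32 = π(0.130)⁴/32 = 2.804×10^-5 m⁴.
T_max = τ_allow·J/r = 7.52×10^7 × 2.804×10^-5 / 0.0650 = 32440 N·m.
ω = 2π·130/60 = 13.61 rad/s, so P_max = T_max·ω = 4.416×10^5 W.

442 kW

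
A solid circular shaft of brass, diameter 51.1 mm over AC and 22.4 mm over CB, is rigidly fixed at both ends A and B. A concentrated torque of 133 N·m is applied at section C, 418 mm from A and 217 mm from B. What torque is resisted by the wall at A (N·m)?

Compatibility: T_A·a/J_AC = T_B·b/J_CB with T_A + T_B = T₀.
J_AC = 6.69×10^-7 m⁴, J_CB = 2.47×10^-8 m⁴, so T_A = T₀·(J_AC/a)/((J_AC/a)+(J_CB/b)) = 124.2 N·m, T_B = 8.832 N·m.

124 N·m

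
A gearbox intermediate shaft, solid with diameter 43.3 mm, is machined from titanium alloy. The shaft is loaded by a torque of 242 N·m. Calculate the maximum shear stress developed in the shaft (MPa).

J = πd⁴/32 = π(0.0433)⁴/32 = 3.451×10^-7 m⁴.
τ_max = T·r/J = 242.0 × 0.0216 / 3.451×10^-7 = 1.518×10^7 Pa.

15.2 MPa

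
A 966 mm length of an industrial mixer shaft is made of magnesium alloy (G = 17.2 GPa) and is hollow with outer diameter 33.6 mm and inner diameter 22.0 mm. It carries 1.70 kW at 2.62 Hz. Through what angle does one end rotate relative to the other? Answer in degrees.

ω = 2π·2.62 = 16.46 rad/s, so T = P/ω = 1.70×10³ / 16.46 = 103.3 N·m.
J = π(d_o⁴ − d_i⁴)/32 = π(0.0336⁴ − 0.0220⁴)/32 = 1.021×10^-7 m⁴.
θ = T·L/(G·J) = 103.3 × 0.966 / (17.2×10⁹ × 1.021×10^-7) = 0.05679 rad.

3.25°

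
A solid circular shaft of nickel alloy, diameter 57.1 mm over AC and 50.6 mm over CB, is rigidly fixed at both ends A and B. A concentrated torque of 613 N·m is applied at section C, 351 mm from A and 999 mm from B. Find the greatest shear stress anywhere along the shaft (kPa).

13800 kPa

Compatibility: T_A·a/J_AC = T_B·b/J_CB with T_A + T_B = T₀.
J_AC = 1.04×10^-6 m⁴, J_CB = 6.44×10^-7 m⁴, so T_A = T₀·(J_AC/a)/((J_AC/a)+(J_CB/b)) = 503.8 N·m, T_B = 109.2 N·m.
τ in each portion: τ_AC = 1.38×10^7 Pa, τ_CB = 4.29×10^6 Pa; maximum is in AC.
τ_max = T_AC·r/J = 503.8·0.0285/1.04×10^-6 = 1.378×10^7 Pa.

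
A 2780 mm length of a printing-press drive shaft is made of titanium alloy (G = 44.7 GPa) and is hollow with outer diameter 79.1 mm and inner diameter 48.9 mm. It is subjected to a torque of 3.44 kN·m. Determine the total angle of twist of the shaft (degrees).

3.73°

J = π(d_o⁴ − d_i⁴)/32 = π(0.0791⁴ − 0.0489⁴)/32 = 3.282×10^-6 m⁴.
θ = T·L/(G·J) = 3440 × 2.78 / (44.7×10⁹ × 3.282×10^-6) = 0.06519 rad.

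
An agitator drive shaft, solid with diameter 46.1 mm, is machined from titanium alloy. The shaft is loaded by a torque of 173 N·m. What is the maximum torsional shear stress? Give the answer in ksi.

J = πd⁴/32 = π(0.0461)⁴/32 = 4.434×10^-7 m⁴.
τ_max = T·r/J = 173.0 × 0.0231 / 4.434×10^-7 = 8.993×10^6 Pa.

1.30 ksi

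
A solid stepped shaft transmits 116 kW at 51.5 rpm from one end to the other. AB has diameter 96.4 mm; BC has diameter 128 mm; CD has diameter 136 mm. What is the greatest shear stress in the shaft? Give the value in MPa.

ω = 2π·51.5/60 = 5.393 rad/s, so T = P/ω = 116×10³ / 5.393 = 21510 N·m.
Under the same torque, τ_max = 16T/(πd³) is largest where d is smallest — segment AB (d = 96.4 mm).
τ_max = 16·21510/(π·(0.0964)³) = 1.223×10^8 Pa.

122 MPa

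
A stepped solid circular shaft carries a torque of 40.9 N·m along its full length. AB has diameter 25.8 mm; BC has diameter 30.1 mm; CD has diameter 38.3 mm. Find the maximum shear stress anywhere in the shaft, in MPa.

Under the same torque, τ_max = 16T/(πd³) is largest where d is smallest — segment AB (d = 25.8 mm).
τ_max = 16·40.90/(π·(0.0258)³) = 1.213×10^7 Pa.

12.1 MPa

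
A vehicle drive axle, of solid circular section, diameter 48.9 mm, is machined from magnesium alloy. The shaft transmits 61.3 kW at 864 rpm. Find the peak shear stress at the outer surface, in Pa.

ω = 2π·864/60 = 90.48 rad/s, so T = P/ω = 61.3×10³ / 90.48 = 677.5 N·m.
J = πd⁴/32 = π(0.0489)⁴/32 = 5.614×10^-7 m⁴.
τ_max = T·r/J = 677.5 × 0.0244 / 5.614×10^-7 = 2.951×10^7 Pa.

2.95e7 Pa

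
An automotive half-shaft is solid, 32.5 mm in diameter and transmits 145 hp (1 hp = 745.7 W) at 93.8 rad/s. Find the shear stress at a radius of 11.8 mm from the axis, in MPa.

124 MPa

ω = 93.8 rad/s, so T = P/ω = 145×745.7 / 93.80 = 1153 N·m.
J = πd⁴/32 = π(0.0325)⁴/32 = 1.095×10^-7 m⁴.
Shear stress varies linearly with radius: τ = T·r/J = 1153 × 0.0118 / 1.095×10^-7 = 1.242×10^8 Pa.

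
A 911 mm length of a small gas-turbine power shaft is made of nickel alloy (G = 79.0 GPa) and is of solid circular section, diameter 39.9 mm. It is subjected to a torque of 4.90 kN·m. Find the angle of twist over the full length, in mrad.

227 mrad

J = πd⁴/32 = π(0.0399)⁴/32 = 2.488×10^-7 m⁴.
θ = T·L/(G·J) = 4900 × 0.911 / (79.0×10⁹ × 2.488×10^-7) = 0.2271 rad.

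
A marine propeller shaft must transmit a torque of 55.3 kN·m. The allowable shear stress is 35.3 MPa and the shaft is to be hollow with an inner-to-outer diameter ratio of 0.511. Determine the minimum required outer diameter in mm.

205 mm

For a hollow shaft with d_i/d_o = 0.511: τ_max = 16T/(π d_o³ (1−k⁴)), so d_o = [16T/(π τ_allow (1−k⁴))]^(1/3) = [16·55300/(π·3.53×10^7·0.9318)]^(1/3) = 0.2046 m.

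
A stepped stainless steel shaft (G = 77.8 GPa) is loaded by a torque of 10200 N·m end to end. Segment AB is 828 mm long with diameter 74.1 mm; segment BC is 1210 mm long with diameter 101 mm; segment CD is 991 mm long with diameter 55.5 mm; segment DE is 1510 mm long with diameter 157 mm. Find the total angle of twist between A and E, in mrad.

195 mrad

J_AB = π(0.0741)⁴/32 = 2.96×10^-6 m⁴; J_BC = π(0.101)⁴/32 = 1.02×10^-5 m⁴; J_CD = π(0.0555)⁴/32 = 9.31×10^-7 m⁴; J_DE = π(0.157)⁴/32 = 5.96×10^-5 m⁴.
θ = (T/G)·Σ L_i/J_i = (10200/77.8×10⁹)·(0.828/2.96×10^-6 + 1.21/1.02×10^-5 + 0.991/9.31×10^-7 + 1.51/5.96×10^-5) = 0.1950 rad.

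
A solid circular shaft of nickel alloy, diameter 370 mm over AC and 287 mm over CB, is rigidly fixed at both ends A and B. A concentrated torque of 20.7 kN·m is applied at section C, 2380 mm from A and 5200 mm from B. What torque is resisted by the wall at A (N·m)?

Compatibility: T_A·a/J_AC = T_B·b/J_CB with T_A + T_B = T₀.
J_AC = 1.84×10^-3 m⁴, J_CB = 6.66×10^-4 m⁴, so T_A = T₀·(J_AC/a)/((J_AC/a)+(J_CB/b)) = 17760 N·m, T_B = 2942 N·m.

17800 N·m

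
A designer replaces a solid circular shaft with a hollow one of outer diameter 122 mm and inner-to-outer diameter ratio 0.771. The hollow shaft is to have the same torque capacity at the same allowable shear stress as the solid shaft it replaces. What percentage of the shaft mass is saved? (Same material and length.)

Equal τ_max and T ⇒ the solid shaft needs d_s³ = d_o³(1−k⁴), so d_s = 122·(1−0.771⁴)^(1/3) = 105.5 mm.
Area ratio A_h/A_s = d_o²(1−k²)/d_s² = (1−k²)/(1−k⁴)^(2/3) = 0.5423.
Mass saving = 1 − 0.5423 = 45.8 %.

45.8 %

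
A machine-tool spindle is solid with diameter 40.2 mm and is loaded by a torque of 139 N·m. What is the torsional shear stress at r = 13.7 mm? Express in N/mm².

7.43 N/mm²

J = πd⁴/32 = π(0.0402)⁴/32 = 2.564×10^-7 m⁴.
Shear stress varies linearly with radius: τ = T·r/J = 139.0 × 0.0137 / 2.564×10^-7 = 7.427×10^6 Pa.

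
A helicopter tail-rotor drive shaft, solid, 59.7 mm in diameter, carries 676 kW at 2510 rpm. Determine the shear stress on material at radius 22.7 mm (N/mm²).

46.8 N/mm²

ω = 2π·2510/60 = 262.8 rad/s, so T = P/ω = 676×10³ / 262.8 = 2572 N·m.
J = πd⁴/32 = π(0.0597)⁴/32 = 1.247×10^-6 m⁴.
Shear stress varies linearly with radius: τ = T·r/J = 2572 × 0.0227 / 1.247×10^-6 = 4.681×10^7 Pa.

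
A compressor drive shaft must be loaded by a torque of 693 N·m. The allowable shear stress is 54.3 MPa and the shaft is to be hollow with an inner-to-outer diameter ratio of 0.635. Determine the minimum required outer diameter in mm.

For a hollow shaft with d_i/d_o = 0.635: τ_max = 16T/(π d_o³ (1−k⁴)), so d_o = [16T/(π τ_allow (1−k⁴))]^(1/3) = [16·693.0/(π·5.43×10^7·0.8374)]^(1/3) = 0.04266 m.

42.7 mm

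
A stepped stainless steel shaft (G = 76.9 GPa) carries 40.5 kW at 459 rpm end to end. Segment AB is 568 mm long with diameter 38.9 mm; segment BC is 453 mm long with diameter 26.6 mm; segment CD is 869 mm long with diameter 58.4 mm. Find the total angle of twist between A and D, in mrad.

137 mrad

ω = 2π·459/60 = 48.07 rad/s, so T = P/ω = 40.5×10³ / 48.07 = 842.6 N·m.
J_AB = π(0.0389)⁴/32 = 2.25×10^-7 m⁴; J_BC = π(0.0266)⁴/32 = 4.92×10^-8 m⁴; J_CD = π(0.0584)⁴/32 = 1.14×10^-6 m⁴.
θ = (T/G)·Σ L_i/J_i = (842.6/76.9×10⁹)·(0.568/2.25×10^-7 + 0.453/4.92×10^-8 + 0.869/1.14×10^-6) = 0.1370 rad.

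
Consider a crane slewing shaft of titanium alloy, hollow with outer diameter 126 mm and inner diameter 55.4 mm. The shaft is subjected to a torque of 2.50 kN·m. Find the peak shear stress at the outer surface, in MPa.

6.61 MPa

J = π(d_o⁴ − d_i⁴)/32 = π(0.126⁴ − 0.0554⁴)/32 = 2.382×10^-5 m⁴.
τ_max = T·r/J = 2500 × 0.0630 / 2.382×10^-5 = 6.612×10^6 Pa.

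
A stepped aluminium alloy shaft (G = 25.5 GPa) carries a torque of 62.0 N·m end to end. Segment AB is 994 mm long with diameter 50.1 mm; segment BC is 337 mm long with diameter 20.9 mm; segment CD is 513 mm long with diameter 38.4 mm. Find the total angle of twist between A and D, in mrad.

53.5 mrad

J_AB = π(0.0501)⁴/32 = 6.19×10^-7 m⁴; J_BC = π(0.0209)⁴/32 = 1.87×10^-8 m⁴; J_CD = π(0.0384)⁴/32 = 2.13×10^-7 m⁴.
θ = (T/G)·Σ L_i/J_i = (62.00/25.5×10⁹)·(0.994/6.19×10^-7 + 0.337/1.87×10^-8 + 0.513/2.13×10^-7) = 0.05349 rad.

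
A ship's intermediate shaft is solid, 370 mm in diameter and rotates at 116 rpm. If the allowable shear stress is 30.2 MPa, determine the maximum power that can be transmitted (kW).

3650 kW

J = πd⁴/32 = π(0.370)⁴/32 = 1.840×10^-3 m⁴.
T_max = τ_allow·J/r = 3.02×10^7 × 1.840×10^-3 / 0.185 = 300400 N·m.
ω = 2π·116/60 = 12.15 rad/s, so P_max = T_max·ω = 3.649×10^6 W.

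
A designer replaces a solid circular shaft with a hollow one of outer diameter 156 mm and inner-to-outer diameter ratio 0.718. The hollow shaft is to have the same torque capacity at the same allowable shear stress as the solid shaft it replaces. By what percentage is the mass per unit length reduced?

Equal τ_max and T ⇒ the solid shaft needs d_s³ = d_o³(1−k⁴), so d_s = 156·(1−0.718⁴)^(1/3) = 140.7 mm.
Area ratio A_h/A_s = d_o²(1−k²)/d_s² = (1−k²)/(1−k⁴)^(2/3) = 0.5953.
Mass saving = 1 − 0.5953 = 40.5 %.

40.5 %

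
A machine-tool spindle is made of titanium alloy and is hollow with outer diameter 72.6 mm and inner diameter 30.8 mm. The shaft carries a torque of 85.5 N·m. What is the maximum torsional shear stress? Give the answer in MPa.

J = π(d_o⁴ − d_i⁴)/32 = π(0.0726⁴ − 0.0308⁴)/32 = 2.639×10^-6 m⁴.
τ_max = T·r/J = 85.50 × 0.0363 / 2.639×10^-6 = 1.176×10^6 Pa.

1.18 MPa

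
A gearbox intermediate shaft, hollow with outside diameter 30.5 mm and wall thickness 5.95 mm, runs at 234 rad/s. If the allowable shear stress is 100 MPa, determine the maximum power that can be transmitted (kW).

J = π(d_o⁴ − d_i⁴)/32 = π(0.0305⁴ − 0.0186⁴)/32 = 7.321×10^-8 m⁴.
T_max = τ_allow·J/r = 1.00×10^8 × 7.321×10^-8 / 0.0152 = 480.0 N·m.
ω = 234 rad/s, so P_max = T_max·ω = 1.123×10^5 W.

112 kW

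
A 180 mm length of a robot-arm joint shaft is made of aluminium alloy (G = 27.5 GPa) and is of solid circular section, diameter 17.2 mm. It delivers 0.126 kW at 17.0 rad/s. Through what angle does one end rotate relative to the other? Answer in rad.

0.00565 rad

ω = 17.0 rad/s, so T = P/ω = 0.126×10³ / 17.00 = 7.412 N·m.
J = πd⁴/32 = π(0.0172)⁴/32 = 8.592×10^-9 m⁴.
θ = T·L/(G·J) = 7.412 × 0.180 / (27.5×10⁹ × 8.592×10^-9) = 5.646×10^-3 rad.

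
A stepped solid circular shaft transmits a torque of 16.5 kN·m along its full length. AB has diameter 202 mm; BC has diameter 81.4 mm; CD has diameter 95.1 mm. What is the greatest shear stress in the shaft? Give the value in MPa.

Under the same torque, τ_max = 16T/(πd³) is largest where d is smallest — segment BC (d = 81.4 mm).
τ_max = 16·16500/(π·(0.0814)³) = 1.558×10^8 Pa.

156 MPa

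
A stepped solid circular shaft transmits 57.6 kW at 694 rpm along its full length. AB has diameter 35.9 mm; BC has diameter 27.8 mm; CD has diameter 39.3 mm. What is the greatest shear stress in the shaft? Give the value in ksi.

ω = 2π·694/60 = 72.68 rad/s, so T = P/ω = 57.6×10³ / 72.68 = 792.6 N·m.
Under the same torque, τ_max = 16T/(πd³) is largest where d is smallest — segment BC (d = 27.8 mm).
τ_max = 16·792.6/(π·(0.0278)³) = 1.879×10^8 Pa.

27.2 ksi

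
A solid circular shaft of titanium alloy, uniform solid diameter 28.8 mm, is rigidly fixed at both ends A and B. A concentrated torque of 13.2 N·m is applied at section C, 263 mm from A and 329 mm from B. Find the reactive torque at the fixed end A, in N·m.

With uniform GJ and both ends fixed, compatibility θ_AC = θ_CB gives T_A·a = T_B·b, together with T_A + T_B = T₀.
T_A = T₀·b/(a+b) = 13.20·329/592.0 = 7.336 N·m; T_B = 5.864 N·m.

7.34 N·m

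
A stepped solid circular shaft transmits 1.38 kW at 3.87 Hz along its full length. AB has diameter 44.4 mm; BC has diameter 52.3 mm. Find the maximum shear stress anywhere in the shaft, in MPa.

3.30 MPa

ω = 2π·3.87 = 24.32 rad/s, so T = P/ω = 1.38×10³ / 24.32 = 56.75 N·m.
Under the same torque, τ_max = 16T/(πd³) is largest where d is smallest — segment AB (d = 44.4 mm).
τ_max = 16·56.75/(π·(0.0444)³) = 3.302×10^6 Pa.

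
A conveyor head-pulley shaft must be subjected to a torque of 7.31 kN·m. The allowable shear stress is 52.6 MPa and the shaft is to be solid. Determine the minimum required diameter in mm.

89.1 mm

For a solid shaft τ_max = 16T/(πd³), so d = (16T/(π τ_allow))^(1/3) = (16·7310/(π·5.26×10^7))^(1/3) = 0.08912 m.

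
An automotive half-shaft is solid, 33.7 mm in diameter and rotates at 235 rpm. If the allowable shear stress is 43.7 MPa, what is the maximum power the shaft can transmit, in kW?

J = πd⁴/32 = π(0.0337)⁴/32 = 1.266×10^-7 m⁴.
T_max = τ_allow·J/r = 4.37×10^7 × 1.266×10^-7 / 0.0169 = 328.4 N·m.
ω = 2π·235/60 = 24.61 rad/s, so P_max = T_max·ω = 8082 W.

8.08 kW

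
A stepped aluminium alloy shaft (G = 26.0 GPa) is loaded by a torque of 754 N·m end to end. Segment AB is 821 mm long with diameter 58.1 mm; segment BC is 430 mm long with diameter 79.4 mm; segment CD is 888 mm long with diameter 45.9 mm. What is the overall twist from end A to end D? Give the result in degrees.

4.79°

J_AB = π(0.0581)⁴/32 = 1.12×10^-6 m⁴; J_BC = π(0.0794)⁴/32 = 3.90×10^-6 m⁴; J_CD = π(0.0459)⁴/32 = 4.36×10^-7 m⁴.
θ = (T/G)·Σ L_i/J_i = (754.0/26.0×10⁹)·(0.821/1.12×10^-6 + 0.430/3.90×10^-6 + 0.888/4.36×10^-7) = 0.08358 rad.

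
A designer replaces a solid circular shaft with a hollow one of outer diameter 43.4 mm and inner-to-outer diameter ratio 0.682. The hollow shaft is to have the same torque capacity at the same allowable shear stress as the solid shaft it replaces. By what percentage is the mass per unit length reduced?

Equal τ_max and T ⇒ the solid shaft needs d_s³ = d_o³(1−k⁴), so d_s = 43.4·(1−0.682⁴)^(1/3) = 40.01 mm.
Area ratio A_h/A_s = d_o²(1−k²)/d_s² = (1−k²)/(1−k⁴)^(2/3) = 0.6293.
Mass saving = 1 − 0.6293 = 37.1 %.

37.1 %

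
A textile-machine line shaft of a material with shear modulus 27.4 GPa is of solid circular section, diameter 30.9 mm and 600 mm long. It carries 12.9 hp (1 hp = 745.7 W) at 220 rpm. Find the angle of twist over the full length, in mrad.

102 mrad

ω = 2π·220/60 = 23.04 rad/s, so T = P/ω = 12.9×745.7 / 23.04 = 417.5 N·m.
J = πd⁴/32 = π(0.0309)⁴/32 = 8.950×10^-8 m⁴.
θ = T·L/(G·J) = 417.5 × 0.600 / (27.4×10⁹ × 8.950×10^-8) = 0.1022 rad.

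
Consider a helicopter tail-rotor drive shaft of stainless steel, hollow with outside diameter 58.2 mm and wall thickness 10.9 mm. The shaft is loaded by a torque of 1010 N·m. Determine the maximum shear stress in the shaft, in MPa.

30.8 MPa

J = π(d_o⁴ − d_i⁴)/32 = π(0.0582⁴ − 0.0364⁴)/32 = 9.541×10^-7 m⁴.
τ_max = T·r/J = 1010 × 0.0291 / 9.541×10^-7 = 3.081×10^7 Pa.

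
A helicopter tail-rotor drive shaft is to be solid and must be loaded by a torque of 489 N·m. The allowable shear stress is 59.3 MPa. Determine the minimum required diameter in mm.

For a solid shaft τ_max = 16T/(πd³), so d = (16T/(π τ_allow))^(1/3) = (16·489.0/(π·5.93×10^7))^(1/3) = 0.03476 m.

34.8 mm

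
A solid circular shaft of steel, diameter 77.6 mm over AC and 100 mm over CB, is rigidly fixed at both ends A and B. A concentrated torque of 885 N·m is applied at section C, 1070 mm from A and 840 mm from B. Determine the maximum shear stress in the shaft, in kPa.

3510 kPa

Compatibility: T_A·a/J_AC = T_B·b/J_CB with T_A + T_B = T₀.
J_AC = 3.56×10^-6 m⁴, J_CB = 9.82×10^-6 m⁴, so T_A = T₀·(J_AC/a)/((J_AC/a)+(J_CB/b)) = 196.1 N·m, T_B = 688.9 N·m.
τ in each portion: τ_AC = 2.14×10^6 Pa, τ_CB = 3.51×10^6 Pa; maximum is in CB.
τ_max = T_CB·r/J = 688.9·0.0500/9.82×10^-6 = 3.509×10^6 Pa.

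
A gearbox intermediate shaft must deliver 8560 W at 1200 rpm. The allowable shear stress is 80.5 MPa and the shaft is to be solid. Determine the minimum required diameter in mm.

ω = 2π·1200/60 = 125.7 rad/s, so T = P/ω = 8560 / 125.7 = 68.12 N·m.
For a solid shaft τ_max = 16T/(πd³), so d = (16T/(π τ_allow))^(1/3) = (16·68.12/(π·8.05×10^7))^(1/3) = 0.01627 m.

16.3 mm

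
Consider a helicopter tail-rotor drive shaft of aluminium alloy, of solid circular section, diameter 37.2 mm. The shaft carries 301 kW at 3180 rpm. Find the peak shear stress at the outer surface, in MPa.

89.4 MPa

ω = 2π·3180/60 = 333.0 rad/s, so T = P/ω = 301×10³ / 333.0 = 903.9 N·m.
J = πd⁴/32 = π(0.0372)⁴/32 = 1.880×10^-7 m⁴.
τ_max = T·r/J = 903.9 × 0.0186 / 1.880×10^-7 = 8.942×10^7 Pa.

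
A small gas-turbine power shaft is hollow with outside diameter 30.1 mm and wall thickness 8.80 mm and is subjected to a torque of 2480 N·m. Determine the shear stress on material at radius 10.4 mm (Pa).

3.30e8 Pa

J = π(d_o⁴ − d_i⁴)/32 = π(0.0301⁴ − 0.0125⁴)/32 = 7.819×10^-8 m⁴.
Shear stress varies linearly with radius: τ = T·r/J = 2480 × 0.0104 / 7.819×10^-8 = 3.299×10^8 Pa.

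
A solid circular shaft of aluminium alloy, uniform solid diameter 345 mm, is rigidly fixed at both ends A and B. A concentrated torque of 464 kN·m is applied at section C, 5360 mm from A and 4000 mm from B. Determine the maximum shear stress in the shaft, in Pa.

3.30e7 Pa

With uniform GJ and both ends fixed, compatibility θ_AC = θ_CB gives T_A·a = T_B·b, together with T_A + T_B = T₀.
T_A = T₀·b/(a+b) = 464000·4000/9360 = 198300 N·m; T_B = 265700 N·m.
τ in each portion: τ_AC = 2.46×10^7 Pa, τ_CB = 3.30×10^7 Pa; maximum is in CB.
τ_max = T_CB·r/J = 265700·0.172/1.39×10^-3 = 3.295×10^7 Pa.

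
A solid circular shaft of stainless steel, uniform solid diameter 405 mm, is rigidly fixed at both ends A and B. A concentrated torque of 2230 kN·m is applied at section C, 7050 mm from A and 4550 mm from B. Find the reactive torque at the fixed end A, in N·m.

With uniform GJ and both ends fixed, compatibility θ_AC = θ_CB gives T_A·a = T_B·b, together with T_A + T_B = T₀.
T_A = T₀·b/(a+b) = 2.230e6·4550/11600 = 874700 N·m; T_B = 1.355e6 N·m.

875000 N·m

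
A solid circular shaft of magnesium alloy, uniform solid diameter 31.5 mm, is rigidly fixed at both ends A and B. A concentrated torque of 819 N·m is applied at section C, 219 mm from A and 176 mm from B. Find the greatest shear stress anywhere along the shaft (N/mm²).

With uniform GJ and both ends fixed, compatibility θ_AC = θ_CB gives T_A·a = T_B·b, together with T_A + T_B = T₀.
T_A = T₀·b/(a+b) = 819.0·176/395.0 = 364.9 N·m; T_B = 454.1 N·m.
τ in each portion: τ_AC = 5.95×10^7 Pa, τ_CB = 7.40×10^7 Pa; maximum is in CB.
τ_max = T_CB·r/J = 454.1·0.0158/9.67×10^-8 = 7.399×10^7 Pa.

74.0 N/mm²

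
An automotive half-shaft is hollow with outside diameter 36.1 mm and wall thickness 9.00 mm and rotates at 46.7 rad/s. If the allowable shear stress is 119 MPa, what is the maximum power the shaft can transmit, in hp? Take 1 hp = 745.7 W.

64.5 hp

J = π(d_o⁴ − d_i⁴)/32 = π(0.0361⁴ − 0.0181⁴)/32 = 1.562×10^-7 m⁴.
T_max = τ_allow·J/r = 1.19×10^8 × 1.562×10^-7 / 0.0181 = 1030 N·m.
ω = 46.7 rad/s, so P_max = T_max·ω = 4.809×10^4 W.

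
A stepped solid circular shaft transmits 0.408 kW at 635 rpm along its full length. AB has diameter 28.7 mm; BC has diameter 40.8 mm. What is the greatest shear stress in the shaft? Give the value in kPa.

1320 kPa

ω = 2π·635/60 = 66.50 rad/s, so T = P/ω = 0.408×10³ / 66.50 = 6.136 N·m.
Under the same torque, τ_max = 16T/(πd³) is largest where d is smallest — segment AB (d = 28.7 mm).
τ_max = 16·6.136/(π·(0.0287)³) = 1.322×10^6 Pa.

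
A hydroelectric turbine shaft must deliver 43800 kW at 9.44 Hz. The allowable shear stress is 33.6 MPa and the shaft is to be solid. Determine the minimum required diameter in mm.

ω = 2π·9.44 = 59.31 rad/s, so T = P/ω = 43800×10³ / 59.31 = 738500 N·m.
For a solid shaft τ_max = 16T/(πd³), so d = (16T/(π τ_allow))^(1/3) = (16·738500/(π·3.36×10^7))^(1/3) = 0.4819 m.

482 mm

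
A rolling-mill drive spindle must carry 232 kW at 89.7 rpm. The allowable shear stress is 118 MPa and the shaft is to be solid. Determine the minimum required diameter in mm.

ω = 2π·89.7/60 = 9.393 rad/s, so T = P/ω = 232×10³ / 9.393 = 24700 N·m.
For a solid shaft τ_max = 16T/(πd³), so d = (16T/(π τ_allow))^(1/3) = (16·24700/(π·1.18×10^8))^(1/3) = 0.1022 m.

102 mm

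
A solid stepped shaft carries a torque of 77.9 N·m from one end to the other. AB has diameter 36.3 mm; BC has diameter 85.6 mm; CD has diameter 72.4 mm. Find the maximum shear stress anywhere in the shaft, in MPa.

8.29 MPa

Under the same torque, τ_max = 16T/(πd³) is largest where d is smallest — segment AB (d = 36.3 mm).
τ_max = 16·77.90/(π·(0.0363)³) = 8.294×10^6 Pa.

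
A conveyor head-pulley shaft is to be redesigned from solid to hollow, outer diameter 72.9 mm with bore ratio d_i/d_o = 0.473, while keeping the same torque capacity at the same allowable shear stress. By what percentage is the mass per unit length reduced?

19.7 %

Equal τ_max and T ⇒ the solid shaft needs d_s³ = d_o³(1−k⁴), so d_s = 72.9·(1−0.473⁴)^(1/3) = 71.66 mm.
Area ratio A_h/A_s = d_o²(1−k²)/d_s² = (1−k²)/(1−k⁴)^(2/3) = 0.8033.
Mass saving = 1 − 0.8033 = 19.7 %.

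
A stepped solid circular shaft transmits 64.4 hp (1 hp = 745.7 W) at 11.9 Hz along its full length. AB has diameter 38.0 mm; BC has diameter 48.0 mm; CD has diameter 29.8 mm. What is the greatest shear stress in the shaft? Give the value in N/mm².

ω = 2π·11.9 = 74.77 rad/s, so T = P/ω = 64.4×745.7 / 74.77 = 642.3 N·m.
Under the same torque, τ_max = 16T/(πd³) is largest where d is smallest — segment CD (d = 29.8 mm).
τ_max = 16·642.3/(π·(0.0298)³) = 1.236×10^8 Pa.

124 N/mm²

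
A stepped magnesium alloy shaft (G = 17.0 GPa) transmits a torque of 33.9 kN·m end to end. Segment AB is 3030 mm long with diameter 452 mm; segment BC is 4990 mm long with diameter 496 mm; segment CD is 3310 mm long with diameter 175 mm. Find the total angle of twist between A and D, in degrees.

J_AB = π(0.452)⁴/32 = 4.10×10^-3 m⁴; J_BC = π(0.496)⁴/32 = 5.94×10^-3 m⁴; J_CD = π(0.175)⁴/32 = 9.21×10^-5 m⁴.
θ = (T/G)·Σ L_i/J_i = (33900/17.0×10⁹)·(3.03/4.10×10^-3 + 4.99/5.94×10^-3 + 3.31/9.21×10^-5) = 0.07483 rad.

4.29°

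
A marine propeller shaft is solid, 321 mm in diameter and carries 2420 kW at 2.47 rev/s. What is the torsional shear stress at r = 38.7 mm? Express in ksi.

0.840 ksi

ω = 2π·2.47 = 15.52 rad/s, so T = P/ω = 2420×10³ / 15.52 = 155900 N·m.
J = πd⁴/32 = π(0.321)⁴/32 = 1.042×10^-3 m⁴.
Shear stress varies linearly with radius: τ = T·r/J = 155900 × 0.0387 / 1.042×10^-3 = 5.789×10^6 Pa.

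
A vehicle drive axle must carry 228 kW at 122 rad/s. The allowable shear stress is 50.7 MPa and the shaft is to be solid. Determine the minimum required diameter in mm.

57.3 mm

ω = 122 rad/s, so T = P/ω = 228×10³ / 122.0 = 1869 N·m.
For a solid shaft τ_max = 16T/(πd³), so d = (16T/(π τ_allow))^(1/3) = (16·1869/(π·5.07×10^7))^(1/3) = 0.05726 m.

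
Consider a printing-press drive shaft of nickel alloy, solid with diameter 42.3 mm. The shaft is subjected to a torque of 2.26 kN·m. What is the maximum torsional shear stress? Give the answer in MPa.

J = πd⁴/32 = π(0.0423)⁴/32 = 3.143×10^-7 m⁴.
τ_max = T·r/J = 2260 × 0.0211 / 3.143×10^-7 = 1.521×10^8 Pa.

152 MPa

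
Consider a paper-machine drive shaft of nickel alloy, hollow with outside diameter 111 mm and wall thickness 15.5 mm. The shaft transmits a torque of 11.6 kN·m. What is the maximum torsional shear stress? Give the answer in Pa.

5.92e7 Pa

J = π(d_o⁴ − d_i⁴)/32 = π(0.111⁴ − 0.0800⁴)/32 = 1.088×10^-5 m⁴.
τ_max = T·r/J = 11600 × 0.0555 / 1.088×10^-5 = 5.916×10^7 Pa.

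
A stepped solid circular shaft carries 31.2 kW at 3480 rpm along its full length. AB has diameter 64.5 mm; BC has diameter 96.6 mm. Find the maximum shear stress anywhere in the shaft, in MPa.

ω = 2π·3480/60 = 364.4 rad/s, so T = P/ω = 31.2×10³ / 364.4 = 85.61 N·m.
Under the same torque, τ_max = 16T/(πd³) is largest where d is smallest — segment AB (d = 64.5 mm).
τ_max = 16·85.61/(π·(0.0645)³) = 1.625×10^6 Pa.

1.62 MPa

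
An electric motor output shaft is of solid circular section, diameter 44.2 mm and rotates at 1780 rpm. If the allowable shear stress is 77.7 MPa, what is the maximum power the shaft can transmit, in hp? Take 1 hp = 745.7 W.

329 hp

J = πd⁴/32 = π(0.0442)⁴/32 = 3.747×10^-7 m⁴.
T_max = τ_allow·J/r = 7.77×10^7 × 3.747×10^-7 / 0.0221 = 1317 N·m.
ω = 2π·1780/60 = 186.4 rad/s, so P_max = T_max·ω = 2.456×10^5 W.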